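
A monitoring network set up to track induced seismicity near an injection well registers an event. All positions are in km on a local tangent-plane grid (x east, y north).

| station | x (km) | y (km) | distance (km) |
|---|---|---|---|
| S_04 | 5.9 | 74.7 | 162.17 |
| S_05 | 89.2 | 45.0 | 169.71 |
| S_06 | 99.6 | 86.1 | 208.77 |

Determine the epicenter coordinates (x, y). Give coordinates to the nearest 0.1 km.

Circle about each station: (x − 5.9)² + (y − 74.7)² = 162.17²; (x − 89.2)² + (y − 45.0)² = 169.71²; (x − 99.6)² + (y − 86.1)² = 208.77².
Subtracting pairs of circle equations eliminates x²+y² and gives linear equations (the radical axes):
166.6 x − 59.4 y = 1864.36
187.4 x + 22.8 y = -5567.33
Solving the 2×2 system: x ≈ -19.3, y ≈ -85.5 km.

-19.3 km east, -85.5 km north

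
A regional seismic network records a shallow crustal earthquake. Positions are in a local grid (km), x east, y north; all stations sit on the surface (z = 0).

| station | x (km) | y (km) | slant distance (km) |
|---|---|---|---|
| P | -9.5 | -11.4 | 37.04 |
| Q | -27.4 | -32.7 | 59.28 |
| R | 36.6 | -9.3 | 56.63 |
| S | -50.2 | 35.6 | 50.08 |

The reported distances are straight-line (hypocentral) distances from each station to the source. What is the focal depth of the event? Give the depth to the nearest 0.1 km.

depth ≈ 20.8 km

Each station gives a sphere (x−x_i)² + (y−y_i)² + z² = d_i² (stations at z=0).
Subtracting the P sphere from Q and R: z² cancels, leaving linear equations in x and y:
-35.8 x − 42.6 y = -542.32
92.2 x + 4.2 y = -629.16
Solving: x ≈ -7.698, y ≈ 19.200 km (keep extra digits for the depth step; rounded: -7.7, 19.2).
Then from the P sphere: z² = 37.04² − (x + 9.5)² − (y + 11.4)² with x = -7.698, y = 19.200, so z ≈ 20.793 ≈ 20.8 km.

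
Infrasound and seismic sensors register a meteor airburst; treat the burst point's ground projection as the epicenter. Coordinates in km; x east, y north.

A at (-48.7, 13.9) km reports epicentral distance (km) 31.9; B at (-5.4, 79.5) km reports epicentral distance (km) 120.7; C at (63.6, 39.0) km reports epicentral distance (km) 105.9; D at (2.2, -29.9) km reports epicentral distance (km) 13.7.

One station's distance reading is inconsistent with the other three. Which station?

Solve using three stations at a time. Using B, C, D (subtract circle equations pairwise → linear system) gives (x, y) ≈ (-5.6, -41.2).
Distances from that point to each station vs reported:
  A: calculated 70.0 vs reported 31.9 → residual 38.1 km
  B: calculated 120.7 vs reported 120.7 → residual 0.0 km
  C: calculated 105.9 vs reported 105.9 → residual 0.0 km
  D: calculated 13.7 vs reported 13.7 → residual 0.0 km
B, C, D are mutually consistent (residuals ≈ 0); A is off by 38.1 km.

A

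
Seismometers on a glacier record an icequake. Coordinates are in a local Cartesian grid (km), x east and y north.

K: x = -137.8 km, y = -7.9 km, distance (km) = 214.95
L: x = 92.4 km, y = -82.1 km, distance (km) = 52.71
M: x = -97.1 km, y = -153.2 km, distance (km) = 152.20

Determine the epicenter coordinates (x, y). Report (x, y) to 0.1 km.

Circle about each station: (x + 137.8)² + (y + 7.9)² = 214.95²; (x − 92.4)² + (y + 82.1)² = 52.71²; (x + 97.1)² + (y + 153.2)² = 152.20².
Subtracting the K equation from the L and M equations removes the quadratic terms:
460.4 x − 148.4 y = 39652.08
81.4 x − 290.6 y = 36886.06
Solving the 2×2 system: x ≈ 49.7, y ≈ -113.0 km.
Check against K (with the unrounded x, y): √((x + 137.8)²+(y + 7.9)²) = 214.95 ≈ 214.95 km. ✓

x ≈ 49.7 km, y ≈ -113.0 km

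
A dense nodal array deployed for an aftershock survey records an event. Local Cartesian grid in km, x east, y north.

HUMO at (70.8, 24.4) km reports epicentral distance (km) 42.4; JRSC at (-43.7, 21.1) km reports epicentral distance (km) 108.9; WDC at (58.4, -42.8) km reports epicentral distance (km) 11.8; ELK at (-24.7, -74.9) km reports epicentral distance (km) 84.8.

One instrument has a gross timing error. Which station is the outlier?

HUMO

Solve using three stations at a time. Using JRSC, WDC, ELK (subtract circle equations pairwise → linear system) gives (x, y) ≈ (49.9, -34.6).
Distances from that point to each station vs reported:
  HUMO: calculated 62.6 vs reported 42.4 → residual 20.2 km
  JRSC: calculated 108.9 vs reported 108.9 → residual 0.0 km
  WDC: calculated 11.8 vs reported 11.8 → residual 0.0 km
  ELK: calculated 84.8 vs reported 84.8 → residual 0.0 km
JRSC, WDC, ELK are mutually consistent (residuals ≈ 0); HUMO is off by 20.2 km.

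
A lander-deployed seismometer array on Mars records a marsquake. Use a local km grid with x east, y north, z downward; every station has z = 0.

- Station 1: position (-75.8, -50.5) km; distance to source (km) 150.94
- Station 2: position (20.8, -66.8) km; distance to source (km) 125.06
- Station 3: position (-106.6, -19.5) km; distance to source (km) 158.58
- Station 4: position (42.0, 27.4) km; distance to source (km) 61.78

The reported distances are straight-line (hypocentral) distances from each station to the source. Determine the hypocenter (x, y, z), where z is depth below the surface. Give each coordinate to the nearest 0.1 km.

Each station gives a sphere (x−x_i)² + (y−y_i)² + z² = d_i² (stations at z=0).
Subtracting the Station 1 sphere from Station 2 and Station 3: z² cancels, leaving linear equations in x and y:
193.2 x − 32.6 y = 3741.87
-61.6 x + 62.0 y = 1083.19
Solving: x ≈ 26.811, y ≈ 44.108 km (keep extra digits for the depth step; rounded: 26.8, 44.1).
Then from the Station 1 sphere: z² = 150.94² − (x + 75.8)² − (y + 50.5)² with x = 26.811, y = 44.108, so z ≈ 57.473 ≈ 57.5 km.

x ≈ 26.8 km, y ≈ 44.1 km, depth ≈ 57.5 km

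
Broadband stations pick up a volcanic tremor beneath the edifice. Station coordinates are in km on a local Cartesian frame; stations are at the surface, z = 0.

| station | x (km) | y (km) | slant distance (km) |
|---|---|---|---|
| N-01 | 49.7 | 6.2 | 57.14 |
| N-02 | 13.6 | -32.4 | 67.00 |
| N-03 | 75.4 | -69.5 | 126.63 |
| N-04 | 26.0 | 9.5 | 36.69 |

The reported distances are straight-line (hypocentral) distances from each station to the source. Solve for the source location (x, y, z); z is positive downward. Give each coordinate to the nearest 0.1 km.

x ≈ 0.7 km, y ≈ 31.7 km, depth ≈ 14.6 km

Each station gives a sphere (x−x_i)² + (y−y_i)² + z² = d_i² (stations at z=0).
Subtracting the N-01 sphere from N-02 and N-03: z² cancels, leaving linear equations in x and y:
-72.2 x − 77.2 y = -2497.83
51.4 x − 151.4 y = -4763.30
Solving: x ≈ 0.701, y ≈ 31.700 km (keep extra digits for the depth step; rounded: 0.7, 31.7).
Then from the N-01 sphere: z² = 57.14² − (x − 49.7)² − (y − 6.2)² with x = 0.701, y = 31.700, so z ≈ 14.623 ≈ 14.6 km.
Check against N-04 (with the unrounded solution): distance 36.70 ≈ 36.69 km. ✓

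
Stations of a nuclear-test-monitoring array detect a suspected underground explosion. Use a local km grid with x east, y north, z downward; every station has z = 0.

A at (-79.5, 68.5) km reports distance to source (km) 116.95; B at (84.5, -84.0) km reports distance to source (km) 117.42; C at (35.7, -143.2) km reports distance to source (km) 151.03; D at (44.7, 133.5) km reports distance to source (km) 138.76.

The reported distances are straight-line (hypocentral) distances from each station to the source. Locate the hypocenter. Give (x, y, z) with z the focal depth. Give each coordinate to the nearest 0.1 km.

Each station gives a sphere (x−x_i)² + (y−y_i)² + z² = d_i² (stations at z=0).
Subtracting the A sphere from B and C: z² cancels, leaving linear equations in x and y:
328.0 x − 305.0 y = 3073.60
230.4 x − 423.4 y = 1635.47
Solving: x ≈ 11.698, y ≈ 2.503 km (keep extra digits for the depth step; rounded: 11.7, 2.5).
Then from the A sphere: z² = 116.95² − (x + 79.5)² − (y − 68.5)² with x = 11.698, y = 2.503, so z ≈ 31.696 ≈ 31.7 km.

(11.7, 2.5, 31.7)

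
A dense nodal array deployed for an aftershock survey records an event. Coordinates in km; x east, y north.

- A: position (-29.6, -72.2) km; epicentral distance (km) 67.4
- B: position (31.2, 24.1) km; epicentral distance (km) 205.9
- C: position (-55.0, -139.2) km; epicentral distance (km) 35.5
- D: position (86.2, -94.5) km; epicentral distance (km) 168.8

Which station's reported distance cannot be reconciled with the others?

Solve using three stations at a time. Using A, C, D (subtract circle equations pairwise → linear system) gives (x, y) ≈ (-81.3, -115.4).
Distances from that point to each station vs reported:
  A: calculated 67.4 vs reported 67.4 → residual 0.0 km
  B: calculated 179.2 vs reported 205.9 → residual 26.7 km
  C: calculated 35.5 vs reported 35.5 → residual 0.0 km
  D: calculated 168.8 vs reported 168.8 → residual 0.0 km
A, C, D are mutually consistent (residuals ≈ 0); B is off by 26.7 km.

B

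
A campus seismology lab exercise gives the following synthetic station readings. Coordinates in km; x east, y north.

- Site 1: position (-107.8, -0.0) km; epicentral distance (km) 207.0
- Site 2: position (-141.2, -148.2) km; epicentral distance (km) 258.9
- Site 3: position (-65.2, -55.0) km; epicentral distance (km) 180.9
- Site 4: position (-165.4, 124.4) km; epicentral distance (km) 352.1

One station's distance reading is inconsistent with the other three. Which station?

Solve using three stations at a time. Using Site 2, Site 3, Site 4 (subtract circle equations pairwise → linear system) gives (x, y) ≈ (111.7, -92.8).
Distances from that point to each station vs reported:
  Site 1: calculated 238.3 vs reported 207.0 → residual 31.3 km
  Site 2: calculated 258.9 vs reported 258.9 → residual 0.0 km
  Site 3: calculated 180.9 vs reported 180.9 → residual 0.0 km
  Site 4: calculated 352.1 vs reported 352.1 → residual 0.0 km
Site 2, Site 3, Site 4 are mutually consistent (residuals ≈ 0); Site 1 is off by 31.3 km.

Site 1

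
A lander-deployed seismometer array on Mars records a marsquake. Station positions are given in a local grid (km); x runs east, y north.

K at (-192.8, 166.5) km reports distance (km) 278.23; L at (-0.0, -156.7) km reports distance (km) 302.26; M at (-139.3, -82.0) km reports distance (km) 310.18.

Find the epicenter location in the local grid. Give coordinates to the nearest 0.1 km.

Circle about each station: (x + 192.8)² + (y − 166.5)² = 278.23²; x² + (y + 156.7)² = 302.26²; (x + 139.3)² + (y + 82.0)² = 310.18².
Subtracting the K equation from the L and M equations removes the quadratic terms:
385.6 x − 646.4 y = -54288.37
107.0 x − 497.0 y = -57565.30
Solving the 2×2 system: x ≈ 83.5, y ≈ 133.8 km.
Check against K (with the unrounded x, y): √((x + 192.8)²+(y − 166.5)²) = 278.24 ≈ 278.23 km. ✓

(83.5, 133.8)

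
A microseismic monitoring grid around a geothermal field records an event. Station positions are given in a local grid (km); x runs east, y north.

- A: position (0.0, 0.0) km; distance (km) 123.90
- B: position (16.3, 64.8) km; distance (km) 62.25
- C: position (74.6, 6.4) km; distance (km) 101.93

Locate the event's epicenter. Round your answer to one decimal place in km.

Circle about each station: x² + y² = 123.90²; (x − 16.3)² + (y − 64.8)² = 62.25²; (x − 74.6)² + (y − 6.4)² = 101.93².
Subtracting pairs of circle equations eliminates x²+y² and gives linear equations (the radical axes):
32.6 x + 129.6 y = 15940.88
149.2 x + 12.8 y = 10567.61
Solving the 2×2 system: x ≈ 61.6, y ≈ 107.5 km.
Check against A (with the unrounded x, y): √(x²+y²) = 123.90 ≈ 123.90 km. ✓

(61.6, 107.5)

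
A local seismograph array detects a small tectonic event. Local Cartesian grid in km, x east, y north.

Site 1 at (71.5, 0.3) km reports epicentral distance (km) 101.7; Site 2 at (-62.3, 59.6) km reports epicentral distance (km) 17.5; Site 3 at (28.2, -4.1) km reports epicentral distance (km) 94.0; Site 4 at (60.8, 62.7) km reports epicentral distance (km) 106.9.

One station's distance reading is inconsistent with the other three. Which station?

Solve using three stations at a time. Using Site 2, Site 3, Site 4 (subtract circle equations pairwise → linear system) gives (x, y) ≈ (-45.7, 53.9).
Distances from that point to each station vs reported:
  Site 1: calculated 128.9 vs reported 101.7 → residual 27.2 km
  Site 2: calculated 17.5 vs reported 17.5 → residual 0.0 km
  Site 3: calculated 94.0 vs reported 94.0 → residual 0.0 km
  Site 4: calculated 106.9 vs reported 106.9 → residual 0.0 km
Site 2, Site 3, Site 4 are mutually consistent (residuals ≈ 0); Site 1 is off by 27.2 km.

Site 1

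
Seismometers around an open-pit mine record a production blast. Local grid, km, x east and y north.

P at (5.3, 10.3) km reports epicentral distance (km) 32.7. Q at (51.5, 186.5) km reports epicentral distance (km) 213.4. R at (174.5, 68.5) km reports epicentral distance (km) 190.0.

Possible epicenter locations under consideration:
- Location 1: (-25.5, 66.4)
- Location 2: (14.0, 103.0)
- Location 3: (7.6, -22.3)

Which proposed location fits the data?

Location 3

For each candidate, compare |candidate − station| to the reported distance:
Location 1: residuals P 31.3, Q 70.7, R 10.0 → max 70.7 km
Location 2: residuals P 60.4, Q 121.9, R 25.8 → max 121.9 km
Location 3: residuals P 0.0, Q 0.0, R 0.0 → max 0.0 km
Only Location 3 has all residuals ≈ 0.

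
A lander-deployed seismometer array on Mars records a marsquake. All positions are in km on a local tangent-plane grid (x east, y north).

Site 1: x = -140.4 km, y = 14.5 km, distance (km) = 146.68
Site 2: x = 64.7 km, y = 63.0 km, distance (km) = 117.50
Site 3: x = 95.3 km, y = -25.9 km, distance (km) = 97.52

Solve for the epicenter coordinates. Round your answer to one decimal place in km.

Circle about each station: (x + 140.4)² + (y − 14.5)² = 146.68²; (x − 64.7)² + (y − 63.0)² = 117.50²; (x − 95.3)² + (y + 25.9)² = 97.52².
Subtracting pairs of circle equations eliminates x²+y² and gives linear equations (the radical axes):
410.2 x + 97.0 y = -4058.55
471.4 x − 80.8 y = 1835.36
Solving the 2×2 system: x ≈ -1.9, y ≈ -33.8 km.

x ≈ -1.9 km, y ≈ -33.8 km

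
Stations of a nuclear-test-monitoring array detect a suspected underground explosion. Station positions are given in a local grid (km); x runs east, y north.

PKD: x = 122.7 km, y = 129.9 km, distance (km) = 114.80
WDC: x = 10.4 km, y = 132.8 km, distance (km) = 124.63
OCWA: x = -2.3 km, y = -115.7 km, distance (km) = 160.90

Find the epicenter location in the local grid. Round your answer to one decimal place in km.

Circle about each station: (x − 122.7)² + (y − 129.9)² = 114.80²; (x − 10.4)² + (y − 132.8)² = 124.63²; (x + 2.3)² + (y + 115.7)² = 160.90².
Subtracting pairs of circle equations eliminates x²+y² and gives linear equations (the radical axes):
-224.6 x + 5.8 y = -16538.90
-250.0 x − 491.2 y = -31247.29
Solving the 2×2 system: x ≈ 74.3, y ≈ 25.8 km.
Check against PKD (with the unrounded x, y): √((x − 122.7)²+(y − 129.9)²) = 114.80 ≈ 114.80 km. ✓

x ≈ 74.3 km, y ≈ 25.8 km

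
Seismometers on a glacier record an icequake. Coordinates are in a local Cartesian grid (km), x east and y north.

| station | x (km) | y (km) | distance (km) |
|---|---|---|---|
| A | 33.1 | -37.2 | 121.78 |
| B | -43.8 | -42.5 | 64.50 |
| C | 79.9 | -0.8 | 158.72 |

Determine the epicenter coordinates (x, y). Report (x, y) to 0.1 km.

Circle about each station: (x − 33.1)² + (y + 37.2)² = 121.78²; (x + 43.8)² + (y + 42.5)² = 64.50²; (x − 79.9)² + (y + 0.8)² = 158.72².
Subtracting the A equation from the B and C equations removes the quadratic terms:
-153.8 x − 10.6 y = 11915.36
93.6 x + 72.8 y = -6456.47
Solving the 2×2 system: x ≈ -78.3, y ≈ 12.0 km.

x ≈ -78.3 km, y ≈ 12.0 km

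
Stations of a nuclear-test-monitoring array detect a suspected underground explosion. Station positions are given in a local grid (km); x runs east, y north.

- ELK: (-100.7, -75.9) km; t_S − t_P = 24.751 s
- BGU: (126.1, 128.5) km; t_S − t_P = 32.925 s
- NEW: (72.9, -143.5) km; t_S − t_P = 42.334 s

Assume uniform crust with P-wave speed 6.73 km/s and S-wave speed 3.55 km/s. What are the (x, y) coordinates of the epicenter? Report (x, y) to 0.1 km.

x ≈ -120.5 km, y ≈ 109.0 km

Distance from S−P lag: d = Δt · v_P v_S / (v_P − v_S) = Δt · (6.73·3.55)/(6.73−3.55) ≈ 7.5131·Δt.
So d_ELK = 185.96, d_BGU = 247.37, d_NEW = 318.06 km.
Circle about each station: (x + 100.7)² + (y + 75.9)² = 185.96²; (x − 126.1)² + (y − 128.5)² = 247.37²; (x − 72.9)² + (y + 143.5)² = 318.06².
Subtracting the ELK equation from the BGU and NEW equations removes the quadratic terms:
453.6 x + 408.8 y = -10098.64
347.2 x − 135.2 y = -56575.68
Solving the 2×2 system: x ≈ -120.5, y ≈ 109.0 km.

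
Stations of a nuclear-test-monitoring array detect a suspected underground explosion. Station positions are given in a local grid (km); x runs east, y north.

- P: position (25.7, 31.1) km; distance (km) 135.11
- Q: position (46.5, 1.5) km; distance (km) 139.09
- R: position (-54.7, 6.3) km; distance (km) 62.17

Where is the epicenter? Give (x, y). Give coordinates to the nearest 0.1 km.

(-83.1, -49.0)

Circle about each station: (x − 25.7)² + (y − 31.1)² = 135.11²; (x − 46.5)² + (y − 1.5)² = 139.09²; (x + 54.7)² + (y − 6.3)² = 62.17².
Subtracting pairs of circle equations eliminates x²+y² and gives linear equations (the radical axes):
41.6 x − 59.2 y = -554.52
-160.8 x − 49.6 y = 15793.68
Solving the 2×2 system: x ≈ -83.1, y ≈ -49.0 km.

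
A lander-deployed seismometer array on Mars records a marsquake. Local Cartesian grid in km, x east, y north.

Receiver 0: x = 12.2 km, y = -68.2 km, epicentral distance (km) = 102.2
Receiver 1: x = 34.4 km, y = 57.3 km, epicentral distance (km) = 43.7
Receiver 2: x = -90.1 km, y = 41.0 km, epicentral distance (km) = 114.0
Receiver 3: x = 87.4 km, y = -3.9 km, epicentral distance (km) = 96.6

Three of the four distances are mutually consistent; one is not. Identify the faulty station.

Receiver 2

Solve using three stations at a time. Using Receiver 0, Receiver 1, Receiver 3 (subtract circle equations pairwise → linear system) gives (x, y) ≈ (-1.8, 33.0).
Distances from that point to each station vs reported:
  Receiver 0: calculated 102.2 vs reported 102.2 → residual 0.0 km
  Receiver 1: calculated 43.6 vs reported 43.7 → residual 0.1 km
  Receiver 2: calculated 88.6 vs reported 114.0 → residual 25.4 km
  Receiver 3: calculated 96.6 vs reported 96.6 → residual 0.0 km
Receiver 0, Receiver 1, Receiver 3 are mutually consistent (residuals ≈ 0); Receiver 2 is off by 25.4 km.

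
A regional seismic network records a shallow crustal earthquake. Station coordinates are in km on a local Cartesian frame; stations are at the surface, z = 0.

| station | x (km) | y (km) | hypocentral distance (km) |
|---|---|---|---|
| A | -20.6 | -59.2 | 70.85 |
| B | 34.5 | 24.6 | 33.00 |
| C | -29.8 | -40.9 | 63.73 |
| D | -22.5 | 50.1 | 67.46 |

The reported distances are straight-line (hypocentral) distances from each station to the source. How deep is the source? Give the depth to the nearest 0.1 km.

Each station gives a sphere (x−x_i)² + (y−y_i)² + z² = d_i² (stations at z=0).
Subtracting the A sphere from B and C: z² cancels, leaving linear equations in x and y:
110.2 x + 167.6 y = 1797.13
-18.4 x + 36.6 y = -409.94
Solving: x ≈ 18.895, y ≈ -1.701 km (keep extra digits for the depth step; rounded: 18.9, -1.7).
Then from the A sphere: z² = 70.85² − (x + 20.6)² − (y + 59.2)² with x = 18.895, y = -1.701, so z ≈ 12.399 ≈ 12.4 km.

z ≈ 12.4 km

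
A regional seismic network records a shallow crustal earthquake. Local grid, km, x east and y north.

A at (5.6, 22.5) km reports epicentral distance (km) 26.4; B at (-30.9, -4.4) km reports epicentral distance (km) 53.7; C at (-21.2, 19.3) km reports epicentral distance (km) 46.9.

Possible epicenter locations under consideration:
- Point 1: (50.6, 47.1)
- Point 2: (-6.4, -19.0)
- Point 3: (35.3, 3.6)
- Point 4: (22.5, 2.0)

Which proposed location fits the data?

For each candidate, compare |candidate − station| to the reported distance:
Point 1: residuals A 24.9, B 42.7, C 30.1 → max 42.7 km
Point 2: residuals A 16.8, B 25.2, C 5.8 → max 25.2 km
Point 3: residuals A 8.8, B 13.0, C 11.7 → max 13.0 km
Point 4: residuals A 0.2, B 0.1, C 0.1 → max 0.2 km
Only Point 4 has all residuals ≈ 0.

Point 4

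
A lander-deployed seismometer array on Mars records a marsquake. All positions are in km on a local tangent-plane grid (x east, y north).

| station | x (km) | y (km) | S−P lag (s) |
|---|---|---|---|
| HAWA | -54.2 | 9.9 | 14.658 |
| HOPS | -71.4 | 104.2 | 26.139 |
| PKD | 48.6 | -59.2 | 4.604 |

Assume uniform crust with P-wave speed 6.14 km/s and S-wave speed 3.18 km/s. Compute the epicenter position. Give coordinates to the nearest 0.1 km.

Distance from S−P lag: d = Δt · v_P v_S / (v_P − v_S) = Δt · (6.14·3.18)/(6.14−3.18) ≈ 6.5964·Δt.
So d_HAWA = 96.69, d_HOPS = 172.42, d_PKD = 30.37 km.
Circle about each station: (x + 54.2)² + (y − 9.9)² = 96.69²; (x + 71.4)² + (y − 104.2)² = 172.42²; (x − 48.6)² + (y + 59.2)² = 30.37².
Subtracting pairs of circle equations eliminates x²+y² and gives linear equations (the radical axes):
-34.4 x + 188.6 y = -7459.75
205.6 x − 138.2 y = 11257.57
Solving the 2×2 system: x ≈ 32.1, y ≈ -33.7 km.

32.1 km east, -33.7 km north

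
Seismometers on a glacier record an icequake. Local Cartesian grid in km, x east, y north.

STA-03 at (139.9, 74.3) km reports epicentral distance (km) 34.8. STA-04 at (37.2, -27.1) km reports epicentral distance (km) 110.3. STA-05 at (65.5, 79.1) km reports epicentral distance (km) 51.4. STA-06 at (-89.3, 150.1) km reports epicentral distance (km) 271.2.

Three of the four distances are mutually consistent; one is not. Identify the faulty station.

Solve using three stations at a time. Using STA-03, STA-04, STA-05 (subtract circle equations pairwise → linear system) gives (x, y) ≈ (110.9, 55.0).
Distances from that point to each station vs reported:
  STA-03: calculated 34.8 vs reported 34.8 → residual 0.0 km
  STA-04: calculated 110.3 vs reported 110.3 → residual 0.0 km
  STA-05: calculated 51.4 vs reported 51.4 → residual 0.0 km
  STA-06: calculated 221.7 vs reported 271.2 → residual 49.5 km
STA-03, STA-04, STA-05 are mutually consistent (residuals ≈ 0); STA-06 is off by 49.5 km.

STA-06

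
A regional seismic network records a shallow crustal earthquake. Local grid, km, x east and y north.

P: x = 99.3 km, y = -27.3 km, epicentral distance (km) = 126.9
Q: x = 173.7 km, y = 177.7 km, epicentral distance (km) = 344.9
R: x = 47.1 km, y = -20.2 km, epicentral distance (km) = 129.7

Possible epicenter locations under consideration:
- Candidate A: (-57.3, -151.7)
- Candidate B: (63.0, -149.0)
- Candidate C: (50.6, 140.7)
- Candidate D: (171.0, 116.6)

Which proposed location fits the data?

For each candidate, compare |candidate − station| to the reported distance:
Candidate A: residuals P 73.1, Q 57.4, R 38.2 → max 73.1 km
Candidate B: residuals P 0.1, Q 0.0, R 0.1 → max 0.1 km
Candidate C: residuals P 48.0, Q 216.4, R 31.2 → max 216.4 km
Candidate D: residuals P 33.9, Q 283.7, R 54.9 → max 283.7 km
Only Candidate B has all residuals ≈ 0.

Candidate B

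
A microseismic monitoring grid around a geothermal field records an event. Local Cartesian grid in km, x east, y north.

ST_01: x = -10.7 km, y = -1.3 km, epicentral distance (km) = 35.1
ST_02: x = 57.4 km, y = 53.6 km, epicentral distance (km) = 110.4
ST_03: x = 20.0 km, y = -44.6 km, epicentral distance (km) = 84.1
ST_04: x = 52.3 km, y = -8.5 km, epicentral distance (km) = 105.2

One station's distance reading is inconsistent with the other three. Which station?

ST_04

Solve using three stations at a time. Using ST_01, ST_02, ST_03 (subtract circle equations pairwise → linear system) gives (x, y) ≈ (-44.0, 10.0).
Distances from that point to each station vs reported:
  ST_01: calculated 35.2 vs reported 35.1 → residual 0.1 km
  ST_02: calculated 110.4 vs reported 110.4 → residual 0.0 km
  ST_03: calculated 84.1 vs reported 84.1 → residual 0.0 km
  ST_04: calculated 98.1 vs reported 105.2 → residual 7.1 km
ST_01, ST_02, ST_03 are mutually consistent (residuals ≈ 0); ST_04 is off by 7.1 km.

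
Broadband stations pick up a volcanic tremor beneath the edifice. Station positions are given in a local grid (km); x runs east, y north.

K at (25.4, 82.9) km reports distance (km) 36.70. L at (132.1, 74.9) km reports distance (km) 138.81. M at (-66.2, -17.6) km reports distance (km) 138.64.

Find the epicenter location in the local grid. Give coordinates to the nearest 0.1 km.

(-3.2, 105.9)

Circle about each station: (x − 25.4)² + (y − 82.9)² = 36.70²; (x − 132.1)² + (y − 74.9)² = 138.81²; (x + 66.2)² + (y + 17.6)² = 138.64².
Subtracting pairs of circle equations eliminates x²+y² and gives linear equations (the radical axes):
213.4 x − 16.0 y = -2378.48
-183.2 x − 201.0 y = -20699.53
Solving the 2×2 system: x ≈ -3.2, y ≈ 105.9 km.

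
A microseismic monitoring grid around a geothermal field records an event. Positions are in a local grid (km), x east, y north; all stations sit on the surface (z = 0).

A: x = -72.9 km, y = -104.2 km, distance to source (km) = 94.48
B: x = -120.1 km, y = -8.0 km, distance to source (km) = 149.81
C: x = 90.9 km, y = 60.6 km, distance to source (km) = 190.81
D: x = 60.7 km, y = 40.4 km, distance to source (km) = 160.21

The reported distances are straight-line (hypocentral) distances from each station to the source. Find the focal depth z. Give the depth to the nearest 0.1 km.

Each station gives a sphere (x−x_i)² + (y−y_i)² + z² = d_i² (stations at z=0).
Subtracting the A sphere from B and C: z² cancels, leaving linear equations in x and y:
-94.4 x + 192.4 y = -15200.61
327.6 x + 329.6 y = -31718.87
Solving: x ≈ -11.605, y ≈ -84.699 km (keep extra digits for the depth step; rounded: -11.6, -84.7).
Then from the A sphere: z² = 94.48² − (x + 72.9)² − (y + 104.2)² with x = -11.605, y = -84.699, so z ≈ 69.203 ≈ 69.2 km.

depth ≈ 69.2 km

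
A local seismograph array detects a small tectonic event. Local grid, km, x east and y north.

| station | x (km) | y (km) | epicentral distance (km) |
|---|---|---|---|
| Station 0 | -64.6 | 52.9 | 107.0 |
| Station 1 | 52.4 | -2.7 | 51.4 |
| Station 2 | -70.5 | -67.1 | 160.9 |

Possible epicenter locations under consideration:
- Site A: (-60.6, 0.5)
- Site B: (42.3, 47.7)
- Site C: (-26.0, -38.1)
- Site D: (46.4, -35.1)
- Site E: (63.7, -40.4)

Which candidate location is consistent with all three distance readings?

For each candidate, compare |candidate − station| to the reported distance:
Site A: residuals Station 0 54.4, Station 1 61.6, Station 2 92.6 → max 92.6 km
Site B: residuals Station 0 0.0, Station 1 0.0, Station 2 0.0 → max 0.0 km
Site C: residuals Station 0 8.2, Station 1 34.6, Station 2 107.8 → max 107.8 km
Site D: residuals Station 0 34.7, Station 1 18.4, Station 2 39.7 → max 39.7 km
Site E: residuals Station 0 51.6, Station 1 12.0, Station 2 24.1 → max 51.6 km
Only Site B has all residuals ≈ 0.

Site B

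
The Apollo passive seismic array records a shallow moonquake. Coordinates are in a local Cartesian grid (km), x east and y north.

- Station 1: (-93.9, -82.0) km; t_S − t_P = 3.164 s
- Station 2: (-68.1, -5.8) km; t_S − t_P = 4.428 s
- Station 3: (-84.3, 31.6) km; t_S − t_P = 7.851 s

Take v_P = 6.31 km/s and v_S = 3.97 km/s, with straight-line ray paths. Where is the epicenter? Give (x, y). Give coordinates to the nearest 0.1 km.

-77.8 km east, -52.2 km north

Distance from S−P lag: d = Δt · v_P v_S / (v_P − v_S) = Δt · (6.31·3.97)/(6.31−3.97) ≈ 10.7054·Δt.
So d_Station 1 = 33.87, d_Station 2 = 47.40, d_Station 3 = 84.05 km.
Circle about each station: (x + 93.9)² + (y + 82.0)² = 33.87²; (x + 68.1)² + (y + 5.8)² = 47.40²; (x + 84.3)² + (y − 31.6)² = 84.05².
Subtracting the Station 1 equation from the Station 2 and Station 3 equations removes the quadratic terms:
51.6 x + 152.4 y = -11969.54
19.2 x + 227.2 y = -13353.39
Solving the 2×2 system: x ≈ -77.8, y ≈ -52.2 km.
Check against Station 1 (with the unrounded x, y): √((x + 93.9)²+(y + 82.0)²) = 33.87 ≈ 33.87 km. ✓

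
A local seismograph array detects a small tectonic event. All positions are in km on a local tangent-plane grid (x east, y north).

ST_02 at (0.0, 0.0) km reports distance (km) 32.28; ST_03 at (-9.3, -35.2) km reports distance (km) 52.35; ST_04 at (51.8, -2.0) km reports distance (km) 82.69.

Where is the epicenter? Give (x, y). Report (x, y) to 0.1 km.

(-29.5, 13.1)

Circle about each station: x² + y² = 32.28²; (x + 9.3)² + (y + 35.2)² = 52.35²; (x − 51.8)² + (y + 2.0)² = 82.69².
Subtracting the ST_02 equation from the ST_03 and ST_04 equations removes the quadratic terms:
-18.6 x − 70.4 y = -372.99
103.6 x − 4.0 y = -3108.40
Solving the 2×2 system: x ≈ -29.5, y ≈ 13.1 km.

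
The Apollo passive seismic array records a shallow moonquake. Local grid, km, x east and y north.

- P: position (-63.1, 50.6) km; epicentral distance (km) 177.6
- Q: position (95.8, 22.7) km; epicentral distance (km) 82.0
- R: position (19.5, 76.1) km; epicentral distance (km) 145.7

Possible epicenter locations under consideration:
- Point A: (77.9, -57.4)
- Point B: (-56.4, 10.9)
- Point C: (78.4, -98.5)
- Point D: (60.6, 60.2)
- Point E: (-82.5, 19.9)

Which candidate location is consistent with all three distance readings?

For each candidate, compare |candidate − station| to the reported distance:
Point A: residuals P 0.0, Q 0.1, R 0.0 → max 0.1 km
Point B: residuals P 137.3, Q 70.7, R 45.6 → max 137.3 km
Point C: residuals P 28.0, Q 40.4, R 38.6 → max 40.4 km
Point D: residuals P 53.5, Q 30.6, R 101.6 → max 101.6 km
Point E: residuals P 141.3, Q 96.3, R 29.2 → max 141.3 km
Only Point A has all residuals ≈ 0.

Point A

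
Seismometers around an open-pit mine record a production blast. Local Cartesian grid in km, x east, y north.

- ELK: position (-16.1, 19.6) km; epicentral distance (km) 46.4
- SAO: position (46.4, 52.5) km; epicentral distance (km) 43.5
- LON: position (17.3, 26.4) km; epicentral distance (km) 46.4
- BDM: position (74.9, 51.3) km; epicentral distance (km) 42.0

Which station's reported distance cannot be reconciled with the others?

ELK

Solve using three stations at a time. Using SAO, LON, BDM (subtract circle equations pairwise → linear system) gives (x, y) ≈ (61.2, 11.7).
Distances from that point to each station vs reported:
  ELK: calculated 77.7 vs reported 46.4 → residual 31.3 km
  SAO: calculated 43.4 vs reported 43.5 → residual 0.1 km
  LON: calculated 46.3 vs reported 46.4 → residual 0.1 km
  BDM: calculated 41.9 vs reported 42.0 → residual 0.1 km
SAO, LON, BDM are mutually consistent (residuals ≈ 0); ELK is off by 31.3 km.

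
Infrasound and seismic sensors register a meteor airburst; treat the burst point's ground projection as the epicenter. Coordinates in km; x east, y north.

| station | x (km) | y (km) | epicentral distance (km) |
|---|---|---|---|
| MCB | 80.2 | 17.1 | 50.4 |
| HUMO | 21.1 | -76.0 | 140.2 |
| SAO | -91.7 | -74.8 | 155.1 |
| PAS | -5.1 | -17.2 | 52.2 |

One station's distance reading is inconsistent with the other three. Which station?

HUMO

Solve using three stations at a time. Using MCB, SAO, PAS (subtract circle equations pairwise → linear system) gives (x, y) ≈ (30.1, 21.1).
Distances from that point to each station vs reported:
  MCB: calculated 50.2 vs reported 50.4 → residual 0.2 km
  HUMO: calculated 97.5 vs reported 140.2 → residual 42.7 km
  SAO: calculated 155.0 vs reported 155.1 → residual 0.1 km
  PAS: calculated 52.0 vs reported 52.2 → residual 0.2 km
MCB, SAO, PAS are mutually consistent (residuals ≈ 0); HUMO is off by 42.7 km.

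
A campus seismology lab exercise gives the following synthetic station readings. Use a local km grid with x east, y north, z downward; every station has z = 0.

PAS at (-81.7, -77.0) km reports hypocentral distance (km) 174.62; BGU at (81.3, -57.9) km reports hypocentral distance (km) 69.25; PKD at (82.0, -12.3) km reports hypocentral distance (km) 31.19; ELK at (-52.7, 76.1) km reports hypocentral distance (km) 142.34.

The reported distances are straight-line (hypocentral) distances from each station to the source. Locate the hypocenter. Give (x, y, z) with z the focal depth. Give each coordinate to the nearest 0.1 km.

(69.9, 7.0, 21.3)

Each station gives a sphere (x−x_i)² + (y−y_i)² + z² = d_i² (stations at z=0).
Subtracting the PAS sphere from BGU and PKD: z² cancels, leaving linear equations in x and y:
326.0 x + 38.2 y = 23054.79
327.4 x + 129.4 y = 23790.73
Solving: x ≈ 69.900, y ≈ 6.996 km (keep extra digits for the depth step; rounded: 69.9, 7.0).
Then from the PAS sphere: z² = 174.62² − (x + 81.7)² − (y + 77.0)² with x = 69.900, y = 6.996, so z ≈ 21.313 ≈ 21.3 km.
Check against ELK (with the unrounded solution): distance 142.34 ≈ 142.34 km. ✓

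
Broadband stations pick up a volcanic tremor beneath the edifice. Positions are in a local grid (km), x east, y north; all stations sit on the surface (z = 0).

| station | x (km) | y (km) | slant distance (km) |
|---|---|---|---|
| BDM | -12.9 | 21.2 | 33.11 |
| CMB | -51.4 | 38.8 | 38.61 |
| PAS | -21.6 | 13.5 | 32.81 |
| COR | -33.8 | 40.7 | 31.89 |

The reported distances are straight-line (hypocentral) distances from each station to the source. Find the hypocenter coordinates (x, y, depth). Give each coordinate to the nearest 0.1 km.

Each station gives a sphere (x−x_i)² + (y−y_i)² + z² = d_i² (stations at z=0).
Subtracting the BDM sphere from CMB and PAS: z² cancels, leaving linear equations in x and y:
-77.0 x + 35.2 y = 3137.09
-17.4 x − 15.4 y = 52.74
Solving: x ≈ -27.897, y ≈ 28.096 km (keep extra digits for the depth step; rounded: -27.9, 28.1).
Then from the BDM sphere: z² = 33.11² − (x + 12.9)² − (y − 21.2)² with x = -27.897, y = 28.096, so z ≈ 28.702 ≈ 28.7 km.
Check against COR (with the unrounded solution): distance 31.90 ≈ 31.89 km. ✓

x ≈ -27.9 km, y ≈ 28.1 km, depth ≈ 28.7 km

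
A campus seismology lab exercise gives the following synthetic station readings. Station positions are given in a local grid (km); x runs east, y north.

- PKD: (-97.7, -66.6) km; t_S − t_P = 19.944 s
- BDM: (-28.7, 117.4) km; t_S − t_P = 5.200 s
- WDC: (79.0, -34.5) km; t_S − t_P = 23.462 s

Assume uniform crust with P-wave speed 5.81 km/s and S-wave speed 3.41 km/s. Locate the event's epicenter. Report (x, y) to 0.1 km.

Distance from S−P lag: d = Δt · v_P v_S / (v_P − v_S) = Δt · (5.81·3.41)/(5.81−3.41) ≈ 8.2550·Δt.
So d_PKD = 164.64, d_BDM = 42.93, d_WDC = 193.68 km.
Circle about each station: (x + 97.7)² + (y + 66.6)² = 164.64²; (x + 28.7)² + (y − 117.4)² = 42.93²; (x − 79.0)² + (y + 34.5)² = 193.68².
Subtracting pairs of circle equations eliminates x²+y² and gives linear equations (the radical axes):
138.0 x + 368.0 y = 25888.94
353.4 x + 64.2 y = -16955.21
Solving the 2×2 system: x ≈ -65.2, y ≈ 94.8 km.

-65.2 km east, 94.8 km north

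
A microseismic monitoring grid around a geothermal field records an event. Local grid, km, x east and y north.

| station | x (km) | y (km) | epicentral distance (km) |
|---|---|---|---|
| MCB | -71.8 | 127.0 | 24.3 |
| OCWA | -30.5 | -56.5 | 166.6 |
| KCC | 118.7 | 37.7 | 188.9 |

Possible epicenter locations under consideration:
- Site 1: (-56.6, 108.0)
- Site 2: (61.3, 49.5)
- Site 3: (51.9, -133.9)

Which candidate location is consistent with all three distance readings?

For each candidate, compare |candidate − station| to the reported distance:
Site 1: residuals MCB 0.0, OCWA 0.0, KCC 0.0 → max 0.0 km
Site 2: residuals MCB 129.7, OCWA 26.4, KCC 130.3 → max 130.3 km
Site 3: residuals MCB 264.4, OCWA 53.5, KCC 4.8 → max 264.4 km
Only Site 1 has all residuals ≈ 0.

Site 1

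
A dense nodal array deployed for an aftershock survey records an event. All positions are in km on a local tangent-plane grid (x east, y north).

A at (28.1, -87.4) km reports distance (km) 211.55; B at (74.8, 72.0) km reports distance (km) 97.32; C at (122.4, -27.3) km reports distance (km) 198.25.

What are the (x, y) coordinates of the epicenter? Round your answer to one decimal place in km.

Circle about each station: (x − 28.1)² + (y + 87.4)² = 211.55²; (x − 74.8)² + (y − 72.0)² = 97.32²; (x − 122.4)² + (y + 27.3)² = 198.25².
Subtracting the A equation from the B and C equations removes the quadratic terms:
93.4 x + 318.8 y = 37632.89
188.6 x + 120.2 y = 12749.02
Solving the 2×2 system: x ≈ -9.4, y ≈ 120.8 km.

x ≈ -9.4 km, y ≈ 120.8 km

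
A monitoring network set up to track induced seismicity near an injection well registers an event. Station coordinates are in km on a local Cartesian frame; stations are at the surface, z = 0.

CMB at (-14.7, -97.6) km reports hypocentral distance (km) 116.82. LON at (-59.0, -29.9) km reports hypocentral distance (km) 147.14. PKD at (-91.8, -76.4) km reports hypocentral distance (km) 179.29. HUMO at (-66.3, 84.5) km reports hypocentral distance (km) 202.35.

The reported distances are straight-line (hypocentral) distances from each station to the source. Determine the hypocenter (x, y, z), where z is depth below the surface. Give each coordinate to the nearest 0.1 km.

Each station gives a sphere (x−x_i)² + (y−y_i)² + z² = d_i² (stations at z=0).
Subtracting the CMB sphere from LON and PKD: z² cancels, leaving linear equations in x and y:
-88.6 x + 135.4 y = -13370.11
-154.2 x + 42.4 y = -13975.64
Solving: x ≈ 77.410, y ≈ -48.092 km (keep extra digits for the depth step; rounded: 77.4, -48.1).
Then from the CMB sphere: z² = 116.82² − (x + 14.7)² − (y + 97.6)² with x = 77.410, y = -48.092, so z ≈ 52.073 ≈ 52.1 km.
Check against HUMO (with the unrounded solution): distance 202.35 ≈ 202.35 km. ✓

x ≈ 77.4 km, y ≈ -48.1 km, depth ≈ 52.1 km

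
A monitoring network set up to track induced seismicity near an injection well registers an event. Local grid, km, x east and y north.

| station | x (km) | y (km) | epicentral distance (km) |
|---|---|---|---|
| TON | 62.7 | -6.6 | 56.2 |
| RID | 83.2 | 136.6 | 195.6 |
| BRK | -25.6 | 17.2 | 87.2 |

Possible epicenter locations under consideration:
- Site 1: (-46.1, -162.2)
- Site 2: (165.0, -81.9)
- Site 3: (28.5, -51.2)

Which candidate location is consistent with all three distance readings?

For each candidate, compare |candidate − station| to the reported distance:
Site 1: residuals TON 133.7, RID 130.0, BRK 93.4 → max 133.7 km
Site 2: residuals TON 70.8, RID 37.7, BRK 127.6 → max 127.6 km
Site 3: residuals TON 0.0, RID 0.0, BRK 0.0 → max 0.0 km
Only Site 3 has all residuals ≈ 0.

Site 3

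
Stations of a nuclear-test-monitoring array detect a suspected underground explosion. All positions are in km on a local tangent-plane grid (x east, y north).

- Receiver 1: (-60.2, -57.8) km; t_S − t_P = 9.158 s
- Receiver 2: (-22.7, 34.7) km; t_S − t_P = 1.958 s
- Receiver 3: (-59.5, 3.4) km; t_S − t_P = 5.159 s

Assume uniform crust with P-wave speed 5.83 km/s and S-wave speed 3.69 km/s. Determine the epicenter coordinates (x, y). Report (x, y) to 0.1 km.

Distance from S−P lag: d = Δt · v_P v_S / (v_P − v_S) = Δt · (5.83·3.69)/(5.83−3.69) ≈ 10.0527·Δt.
So d_Receiver 1 = 92.06, d_Receiver 2 = 19.68, d_Receiver 3 = 51.86 km.
Circle about each station: (x + 60.2)² + (y + 57.8)² = 92.06²; (x + 22.7)² + (y − 34.7)² = 19.68²; (x + 59.5)² + (y − 3.4)² = 51.86².
Subtracting the Receiver 1 equation from the Receiver 2 and Receiver 3 equations removes the quadratic terms:
75.0 x + 185.0 y = 2842.24
1.4 x + 122.4 y = 2372.51
Solving the 2×2 system: x ≈ -10.2, y ≈ 19.5 km.

-10.2 km east, 19.5 km north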